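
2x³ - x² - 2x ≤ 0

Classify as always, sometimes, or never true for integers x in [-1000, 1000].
Holds at x = 0: LHS = 2·0³ - 0² - 2·0 = 0; 0 ≤ 0 — holds
Fails at x = 2: LHS = 2·2³ - 2² - 2·2 = 8; 8 ≤ 0 — FAILS
It is satisfied by some integers in the range but not all.

Answer: Sometimes true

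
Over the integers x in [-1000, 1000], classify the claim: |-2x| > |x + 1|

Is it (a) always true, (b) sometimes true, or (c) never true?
Holds at x = -1: LHS = |-2·(-1)| = |2| = 2, RHS = |(-1) + 1| = |0| = 0; 2 > 0 — holds
Fails at x = 0: LHS = |-2·0| = |0| = 0, RHS = |0 + 1| = |1| = 1; 0 > 1 — FAILS
It is satisfied by some integers in the range but not all.

Answer: Sometimes true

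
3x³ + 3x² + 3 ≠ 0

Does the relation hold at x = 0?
x = 0: LHS = 3·0³ + 3·0² + 3 = 3; 3 ≠ 0 — holds

The relation is satisfied at x = 0.

Answer: Yes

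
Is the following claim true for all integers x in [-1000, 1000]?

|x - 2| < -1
The claim fails at x = 0:
x = 0: LHS = |0 - 2| = |-2| = 2; 2 < -1 — FAILS

Because a single integer refutes it, the statement is false.

Answer: False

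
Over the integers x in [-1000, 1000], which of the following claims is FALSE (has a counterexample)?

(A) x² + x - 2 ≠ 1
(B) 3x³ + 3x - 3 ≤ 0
(A) Track d = LHS − RHS over the integers in [-1000, 1000]. Equality would need d = 0, but d changes sign only between consecutive integers, jumping over 0:
x = -3: LHS = (-3)² + (-3) - 2 = 4; 4 ≠ 1 — holds  (d = 3)
x = -2: LHS = (-2)² + (-2) - 2 = 0; 0 ≠ 1 — holds  (d = -1)
x = 1: LHS = 1² + 1 - 2 = 0; 0 ≠ 1 — holds  (d = -1)
x = 2: LHS = 2² + 2 - 2 = 4; 4 ≠ 1 — holds  (d = 3)
Away from these crossings d keeps a constant sign, and checking every integer in [-1000, 1000] confirms d ≠ 0 throughout. Hence the two sides are never equal, so the relation holds for every integer in [-1000, 1000].

(B) x = 1: LHS = 3·1³ + 3·1 - 3 = 3; 3 ≤ 0 — FAILS

Only (B) has a counterexample.

Answer: B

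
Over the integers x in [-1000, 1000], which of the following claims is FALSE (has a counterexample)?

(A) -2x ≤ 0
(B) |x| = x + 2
(A) x = -1: LHS = -2·(-1) = 2; 2 ≤ 0 — FAILS
(B) x = 0: LHS = |0| = 0, RHS = 0 + 2 = 2; 0 = 2 — FAILS

Answer: Both A and B are false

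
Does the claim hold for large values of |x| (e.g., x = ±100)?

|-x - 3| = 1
x = 100: LHS = |-100 - 3| = |-103| = 103; 103 = 1 — FAILS
x = -100: LHS = |-(-100) - 3| = |97| = 97; 97 = 1 — FAILS

Answer: No, fails for both x = 100 and x = -100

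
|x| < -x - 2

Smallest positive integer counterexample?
Testing positive integers:
x = 1: LHS = |1| = 1, RHS = -1 - 2 = -3; 1 < -3 — FAILS  ← smallest positive counterexample

Answer: x = 1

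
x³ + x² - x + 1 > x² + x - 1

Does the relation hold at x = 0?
x = 0: LHS = 0³ + 0² - 0 + 1 = 1, RHS = 0² + 0 - 1 = -1; 1 > -1 — holds

The relation is satisfied at x = 0.

Answer: Yes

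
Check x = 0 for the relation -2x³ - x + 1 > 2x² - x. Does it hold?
x = 0: LHS = -2·0³ - 0 + 1 = 1, RHS = 2·0² - 0 = 0; 1 > 0 — holds

The relation is satisfied at x = 0.

Answer: Yes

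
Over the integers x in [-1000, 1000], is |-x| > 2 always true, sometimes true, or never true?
Holds at x = 3: LHS = |-3| = 3; 3 > 2 — holds
Fails at x = 0: LHS = |-0| = |0| = 0; 0 > 2 — FAILS
It is satisfied by some integers in the range but not all.

Answer: Sometimes true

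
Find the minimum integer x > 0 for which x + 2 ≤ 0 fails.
Testing positive integers:
x = 1: LHS = 1 + 2 = 3; 3 ≤ 0 — FAILS  ← smallest positive counterexample

Answer: x = 1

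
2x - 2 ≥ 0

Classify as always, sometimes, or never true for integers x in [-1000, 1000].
Holds at x = 1: LHS = 2·1 - 2 = 0; 0 ≥ 0 — holds
Fails at x = 0: LHS = 2·0 - 2 = -2; -2 ≥ 0 — FAILS
It is satisfied by some integers in the range but not all.

Answer: Sometimes true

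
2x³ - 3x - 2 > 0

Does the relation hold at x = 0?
x = 0: LHS = 2·0³ - 3·0 - 2 = -2; -2 > 0 — FAILS

The relation fails at x = 0, so x = 0 is a counterexample.

Answer: No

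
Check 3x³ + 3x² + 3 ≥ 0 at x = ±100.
x = 100: LHS = 3·100³ + 3·100² + 3 = 3030003; 3030003 ≥ 0 — holds
x = -100: LHS = 3·(-100)³ + 3·(-100)² + 3 = -2969997; -2969997 ≥ 0 — FAILS

Answer: Partially: holds for x = 100, fails for x = -100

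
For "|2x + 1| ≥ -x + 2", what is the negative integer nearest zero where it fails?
Testing negative integers from -1 downward:
x = -1: LHS = |2·(-1) + 1| = |-1| = 1, RHS = -(-1) + 2 = 3; 1 ≥ 3 — FAILS  ← closest negative counterexample to 0

Answer: x = -1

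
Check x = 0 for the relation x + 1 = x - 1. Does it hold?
x = 0: LHS = 0 + 1 = 1, RHS = 0 - 1 = -1; 1 = -1 — FAILS

The relation fails at x = 0, so x = 0 is a counterexample.

Answer: No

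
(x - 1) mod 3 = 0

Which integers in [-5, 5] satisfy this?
Holds for: {-5, -2, 1, 4}
Fails for: {-4, -3, -1, 0, 2, 3, 5}

Answer: {-5, -2, 1, 4}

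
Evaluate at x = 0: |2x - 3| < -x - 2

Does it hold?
x = 0: LHS = |2·0 - 3| = |-3| = 3, RHS = -0 - 2 = -2; 3 < -2 — FAILS

The relation fails at x = 0, so x = 0 is a counterexample.

Answer: No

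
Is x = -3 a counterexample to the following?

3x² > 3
Substitute x = -3 into the relation:
x = -3: LHS = 3·(-3)² = 27; 27 > 3 — holds

The claim holds here, so x = -3 is not a counterexample. (A counterexample exists elsewhere, e.g. x = 0.)

Answer: No, x = -3 is not a counterexample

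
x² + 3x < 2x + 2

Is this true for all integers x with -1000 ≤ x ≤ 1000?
The claim fails at x = 1:
x = 1: LHS = 1² + 3·1 = 4, RHS = 2·1 + 2 = 4; 4 < 4 — FAILS

Because a single integer refutes it, the statement is false.

Answer: False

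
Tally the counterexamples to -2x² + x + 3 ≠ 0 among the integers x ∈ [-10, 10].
Counterexamples in [-10, 10]: {-1}.

Counting them gives 1 values.

Answer: 1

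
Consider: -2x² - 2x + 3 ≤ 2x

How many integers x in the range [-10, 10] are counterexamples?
Counterexamples in [-10, 10]: {-2, -1, 0}.

Counting them gives 3 values.

Answer: 3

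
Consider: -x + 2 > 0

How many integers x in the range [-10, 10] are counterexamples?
Counterexamples in [-10, 10]: {2, 3, 4, 5, 6, 7, 8, 9, 10}.

Counting them gives 9 values.

Answer: 9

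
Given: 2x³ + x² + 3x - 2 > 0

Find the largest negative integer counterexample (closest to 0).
Testing negative integers from -1 downward:
x = -1: LHS = 2·(-1)³ + (-1)² + 3·(-1) - 2 = -6; -6 > 0 — FAILS  ← closest negative counterexample to 0

Answer: x = -1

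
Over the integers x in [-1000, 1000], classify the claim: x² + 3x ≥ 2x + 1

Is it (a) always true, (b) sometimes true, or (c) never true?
Holds at x = 1: LHS = 1² + 3·1 = 4, RHS = 2·1 + 1 = 3; 4 ≥ 3 — holds
Fails at x = 0: LHS = 0² + 3·0 = 0, RHS = 2·0 + 1 = 1; 0 ≥ 1 — FAILS
It is satisfied by some integers in the range but not all.

Answer: Sometimes true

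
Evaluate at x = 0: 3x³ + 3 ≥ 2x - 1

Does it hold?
x = 0: LHS = 3·0³ + 3 = 3, RHS = 2·0 - 1 = -1; 3 ≥ -1 — holds

The relation is satisfied at x = 0.

Answer: Yes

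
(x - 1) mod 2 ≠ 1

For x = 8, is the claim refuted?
Substitute x = 8 into the relation:
x = 8: LHS = (8 - 1) mod 2 = 7 mod 2 = 1; 1 ≠ 1 — FAILS

Since the claim fails at x = 8, this value is a counterexample.

Answer: Yes, x = 8 is a counterexample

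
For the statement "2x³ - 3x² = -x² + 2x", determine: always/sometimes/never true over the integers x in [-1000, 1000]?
Holds at x = 0: LHS = 2·0³ - 3·0² = 0, RHS = -0² + 2·0 = 0; 0 = 0 — holds
Fails at x = 1: LHS = 2·1³ - 3·1² = -1, RHS = -1² + 2·1 = 1; -1 = 1 — FAILS
It is satisfied by some integers in the range but not all.

Answer: Sometimes true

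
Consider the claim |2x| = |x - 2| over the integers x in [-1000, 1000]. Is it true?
The claim fails at x = 0:
x = 0: LHS = |2·0| = |0| = 0, RHS = |0 - 2| = |-2| = 2; 0 = 2 — FAILS

Because a single integer refutes it, the statement is false.

Answer: False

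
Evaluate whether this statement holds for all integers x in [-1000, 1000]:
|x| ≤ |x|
Over all integers in [-1000, 1000], LHS − RHS is largest at x = 0, where it equals 0:
x = 0: LHS = |0| = 0, RHS = |0| = 0; 0 ≤ 0 — holds
At the ends of the range:
x = -1000: LHS = |-1000| = 1000, RHS = |-1000| = 1000; 1000 ≤ 1000 — holds
x = 1000: LHS = |1000| = 1000, RHS = |1000| = 1000; 1000 ≤ 1000 — holds
Hence LHS − RHS is never positive, i.e. LHS ≤ RHS throughout, so the relation holds for every integer in [-1000, 1000].

No counterexample exists.

Answer: True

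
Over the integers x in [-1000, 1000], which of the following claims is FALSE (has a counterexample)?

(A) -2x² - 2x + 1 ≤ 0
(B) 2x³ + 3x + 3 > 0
(A) x = 0: LHS = -2·0² - 2·0 + 1 = 1; 1 ≤ 0 — FAILS
(B) x = -1: LHS = 2·(-1)³ + 3·(-1) + 3 = -2; -2 > 0 — FAILS

Answer: Both A and B are false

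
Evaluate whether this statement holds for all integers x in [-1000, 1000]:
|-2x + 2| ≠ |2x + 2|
The claim fails at x = 0:
x = 0: LHS = |-2·0 + 2| = |2| = 2, RHS = |2·0 + 2| = |2| = 2; 2 ≠ 2 — FAILS

Because a single integer refutes it, the statement is false.

Answer: False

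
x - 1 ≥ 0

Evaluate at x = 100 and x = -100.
x = 100: LHS = 100 - 1 = 99; 99 ≥ 0 — holds
x = -100: LHS = (-100) - 1 = -101; -101 ≥ 0 — FAILS

Answer: Partially: holds for x = 100, fails for x = -100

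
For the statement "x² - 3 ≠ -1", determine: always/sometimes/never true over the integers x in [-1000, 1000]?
Track d = LHS − RHS over the integers in [-1000, 1000]. Equality would need d = 0, but d changes sign only between consecutive integers, jumping over 0:
x = -2: LHS = (-2)² - 3 = 1; 1 ≠ -1 — holds  (d = 2)
x = -1: LHS = (-1)² - 3 = -2; -2 ≠ -1 — holds  (d = -1)
x = 1: LHS = 1² - 3 = -2; -2 ≠ -1 — holds  (d = -1)
x = 2: LHS = 2² - 3 = 1; 1 ≠ -1 — holds  (d = 2)
Away from these crossings d keeps a constant sign, and checking every integer in [-1000, 1000] confirms d ≠ 0 throughout. Hence the two sides are never equal, so the relation holds for every integer in [-1000, 1000].

No counterexample exists.

Answer: Always true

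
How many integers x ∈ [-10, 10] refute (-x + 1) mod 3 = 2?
Counterexamples in [-10, 10]: {-9, -8, -6, -5, -3, -2, 0, 1, 3, 4, 6, 7, 9, 10}.

Counting them gives 14 values.

Answer: 14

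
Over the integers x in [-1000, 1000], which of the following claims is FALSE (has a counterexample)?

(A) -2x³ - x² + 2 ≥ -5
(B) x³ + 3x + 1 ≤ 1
(A) x = 2: LHS = -2·2³ - 2² + 2 = -18; -18 ≥ -5 — FAILS
(B) x = 1: LHS = 1³ + 3·1 + 1 = 5; 5 ≤ 1 — FAILS

Answer: Both A and B are false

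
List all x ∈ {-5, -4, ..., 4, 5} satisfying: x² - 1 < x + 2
Holds for: {-1, 0, 1, 2}
Fails for: {-5, -4, -3, -2, 3, 4, 5}

Answer: {-1, 0, 1, 2}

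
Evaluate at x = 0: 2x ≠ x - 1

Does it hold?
x = 0: LHS = 2·0 = 0, RHS = 0 - 1 = -1; 0 ≠ -1 — holds

The relation is satisfied at x = 0.

Answer: Yes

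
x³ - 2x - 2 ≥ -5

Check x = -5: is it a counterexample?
Substitute x = -5 into the relation:
x = -5: LHS = (-5)³ - 2·(-5) - 2 = -117; -117 ≥ -5 — FAILS

Since the claim fails at x = -5, this value is a counterexample.

Answer: Yes, x = -5 is a counterexample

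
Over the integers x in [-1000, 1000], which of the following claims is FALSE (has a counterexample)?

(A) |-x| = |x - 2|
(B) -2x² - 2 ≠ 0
(A) x = 0: LHS = |-0| = |0| = 0, RHS = |0 - 2| = |-2| = 2; 0 = 2 — FAILS

(B) Over all integers in [-1000, 1000], LHS − RHS is always negative; it is closest to 0 at x = 0, where it equals -2:
x = 0: LHS = -2·0² - 2 = -2; -2 ≠ 0 — holds
At the ends of the range:
x = -1000: LHS = -2·(-1000)² - 2 = -2000002; -2000002 ≠ 0 — holds
x = 1000: LHS = -2·1000² - 2 = -2000002; -2000002 ≠ 0 — holds
Hence LHS − RHS is never 0, i.e. the two sides are never equal, so the relation holds for every integer in [-1000, 1000].

Only (A) has a counterexample.

Answer: A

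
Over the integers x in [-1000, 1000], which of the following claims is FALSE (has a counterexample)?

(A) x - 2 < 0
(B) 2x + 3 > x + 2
(A) x = 2: LHS = 2 - 2 = 0; 0 < 0 — FAILS
(B) x = -1: LHS = 2·(-1) + 3 = 1, RHS = (-1) + 2 = 1; 1 > 1 — FAILS

Answer: Both A and B are false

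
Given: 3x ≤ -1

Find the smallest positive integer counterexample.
Testing positive integers:
x = 1: LHS = 3·1 = 3; 3 ≤ -1 — FAILS  ← smallest positive counterexample

Answer: x = 1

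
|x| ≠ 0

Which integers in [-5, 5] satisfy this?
Holds for: {-5, -4, -3, -2, -1, 1, 2, 3, 4, 5}
Fails for: {0}

Answer: {-5, -4, -3, -2, -1, 1, 2, 3, 4, 5}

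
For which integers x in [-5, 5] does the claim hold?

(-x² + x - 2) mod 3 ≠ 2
Holds for: {-5, -3, -2, 0, 1, 3, 4}
Fails for: {-4, -1, 2, 5}

Answer: {-5, -3, -2, 0, 1, 3, 4}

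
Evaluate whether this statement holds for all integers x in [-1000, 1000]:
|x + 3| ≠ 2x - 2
The claim fails at x = 5:
x = 5: LHS = |5 + 3| = |8| = 8, RHS = 2·5 - 2 = 8; 8 ≠ 8 — FAILS

Because a single integer refutes it, the statement is false.

Answer: False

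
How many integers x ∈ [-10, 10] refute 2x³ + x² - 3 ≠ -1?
Track d = LHS − RHS over the integers in [-10, 10]. Equality would need d = 0, but d changes sign only between consecutive integers, jumping over 0:
x = 0: LHS = 2·0³ + 0² - 3 = -3; -3 ≠ -1 — holds  (d = -2)
x = 1: LHS = 2·1³ + 1² - 3 = 0; 0 ≠ -1 — holds  (d = 1)
Away from these crossings d keeps a constant sign, and checking every integer in [-10, 10] confirms d ≠ 0 throughout. Hence the two sides are never equal, so the relation holds for every integer in [-10, 10].

No counterexample appears in that range.

Answer: 0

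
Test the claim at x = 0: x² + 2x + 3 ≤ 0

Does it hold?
x = 0: LHS = 0² + 2·0 + 3 = 3; 3 ≤ 0 — FAILS

The relation fails at x = 0, so x = 0 is a counterexample.

Answer: No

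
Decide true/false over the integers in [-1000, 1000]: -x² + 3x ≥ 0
The claim fails at x = -1:
x = -1: LHS = -(-1)² + 3·(-1) = -4; -4 ≥ 0 — FAILS

Because a single integer refutes it, the statement is false.

Answer: False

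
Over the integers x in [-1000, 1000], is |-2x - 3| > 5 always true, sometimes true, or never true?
Holds at x = 2: LHS = |-2·2 - 3| = |-7| = 7; 7 > 5 — holds
Fails at x = 0: LHS = |-2·0 - 3| = |-3| = 3; 3 > 5 — FAILS
It is satisfied by some integers in the range but not all.

Answer: Sometimes true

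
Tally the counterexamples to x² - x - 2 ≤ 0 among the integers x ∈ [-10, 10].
Counterexamples in [-10, 10]: {-10, -9, -8, -7, -6, -5, -4, -3, -2, 3, 4, 5, 6, 7, 8, 9, 10}.

Counting them gives 17 values.

Answer: 17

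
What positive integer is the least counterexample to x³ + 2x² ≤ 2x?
Testing positive integers:
x = 1: LHS = 1³ + 2·1² = 3, RHS = 2·1 = 2; 3 ≤ 2 — FAILS  ← smallest positive counterexample

Answer: x = 1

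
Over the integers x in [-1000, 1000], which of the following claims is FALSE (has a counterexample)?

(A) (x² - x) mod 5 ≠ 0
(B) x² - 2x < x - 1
(A) x = 0: LHS = (0² - 0) mod 5 = 0 mod 5 = 0; 0 ≠ 0 — FAILS
(B) x = 0: LHS = 0² - 2·0 = 0, RHS = 0 - 1 = -1; 0 < -1 — FAILS

Answer: Both A and B are false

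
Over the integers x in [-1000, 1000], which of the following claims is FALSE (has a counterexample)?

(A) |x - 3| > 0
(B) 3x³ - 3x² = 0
(A) x = 3: LHS = |3 - 3| = |0| = 0; 0 > 0 — FAILS
(B) x = -1: LHS = 3·(-1)³ - 3·(-1)² = -6; -6 = 0 — FAILS

Answer: Both A and B are false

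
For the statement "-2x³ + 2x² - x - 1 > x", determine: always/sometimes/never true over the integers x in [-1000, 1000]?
Holds at x = -1: LHS = -2·(-1)³ + 2·(-1)² - (-1) - 1 = 4; 4 > -1 — holds
Fails at x = 0: LHS = -2·0³ + 2·0² - 0 - 1 = -1; -1 > 0 — FAILS
It is satisfied by some integers in the range but not all.

Answer: Sometimes true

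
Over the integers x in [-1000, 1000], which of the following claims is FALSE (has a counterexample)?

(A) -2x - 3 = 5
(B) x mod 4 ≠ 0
(A) x = 0: LHS = -2·0 - 3 = -3; -3 = 5 — FAILS
(B) x = 0: LHS = 0 mod 4 = 0; 0 ≠ 0 — FAILS

Answer: Both A and B are false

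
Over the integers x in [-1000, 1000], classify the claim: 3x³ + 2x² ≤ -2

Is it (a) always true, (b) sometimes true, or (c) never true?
Holds at x = -2: LHS = 3·(-2)³ + 2·(-2)² = -16; -16 ≤ -2 — holds
Fails at x = 0: LHS = 3·0³ + 2·0² = 0; 0 ≤ -2 — FAILS
It is satisfied by some integers in the range but not all.

Answer: Sometimes true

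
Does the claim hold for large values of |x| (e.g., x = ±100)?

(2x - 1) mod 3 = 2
x = 100: LHS = (2·100 - 1) mod 3 = 199 mod 3 = 1; 1 = 2 — FAILS
x = -100: LHS = (2·(-100) - 1) mod 3 = (-201) mod 3 = 0; 0 = 2 — FAILS

Answer: No, fails for both x = 100 and x = -100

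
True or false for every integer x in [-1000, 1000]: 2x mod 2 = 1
The claim fails at x = 0:
x = 0: LHS = (2·0) mod 2 = 0 mod 2 = 0; 0 = 1 — FAILS

Because a single integer refutes it, the statement is false.

Answer: False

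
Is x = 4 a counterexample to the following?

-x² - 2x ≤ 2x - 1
Substitute x = 4 into the relation:
x = 4: LHS = -4² - 2·4 = -24, RHS = 2·4 - 1 = 7; -24 ≤ 7 — holds

The claim holds here, so x = 4 is not a counterexample. (A counterexample exists elsewhere, e.g. x = 0.)

Answer: No, x = 4 is not a counterexample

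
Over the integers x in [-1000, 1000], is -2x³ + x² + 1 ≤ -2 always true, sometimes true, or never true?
Holds at x = 2: LHS = -2·2³ + 2² + 1 = -11; -11 ≤ -2 — holds
Fails at x = 0: LHS = -2·0³ + 0² + 1 = 1; 1 ≤ -2 — FAILS
It is satisfied by some integers in the range but not all.

Answer: Sometimes true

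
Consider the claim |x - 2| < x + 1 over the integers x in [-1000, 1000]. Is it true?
The claim fails at x = 0:
x = 0: LHS = |0 - 2| = |-2| = 2, RHS = 0 + 1 = 1; 2 < 1 — FAILS

Because a single integer refutes it, the statement is false.

Answer: False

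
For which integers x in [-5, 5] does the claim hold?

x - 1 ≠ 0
Holds for: {-5, -4, -3, -2, -1, 0, 2, 3, 4, 5}
Fails for: {1}

Answer: {-5, -4, -3, -2, -1, 0, 2, 3, 4, 5}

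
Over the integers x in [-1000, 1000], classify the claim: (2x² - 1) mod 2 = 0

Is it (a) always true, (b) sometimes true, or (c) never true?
For a polynomial with integer coefficients, its value mod 2 depends only on x mod 2, so it suffices to check one representative of each residue class, x = 0, 1:
x = 0: LHS = (2·0² - 1) mod 2 = (-1) mod 2 = 1; 1 = 0 — FAILS
x = 1: LHS = (2·1² - 1) mod 2 = 1 mod 2 = 1; 1 = 0 — FAILS
The relation fails in every residue class, so the claimed relation (=) fails for every integer in [-1000, 1000].

No integer in the range satisfies it.

Answer: Never true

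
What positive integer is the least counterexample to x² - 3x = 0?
Testing positive integers:
x = 1: LHS = 1² - 3·1 = -2; -2 = 0 — FAILS  ← smallest positive counterexample

Answer: x = 1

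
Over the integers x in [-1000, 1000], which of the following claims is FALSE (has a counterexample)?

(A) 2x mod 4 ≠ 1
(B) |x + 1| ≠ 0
(A) For a polynomial with integer coefficients, its value mod 4 depends only on x mod 4, so it suffices to check one representative of each residue class, x = 0, 1, 2, 3:
x = 0: LHS = (2·0) mod 4 = 0 mod 4 = 0; 0 ≠ 1 — holds
x = 1: LHS = (2·1) mod 4 = 2 mod 4 = 2; 2 ≠ 1 — holds
x = 2: LHS = (2·2) mod 4 = 4 mod 4 = 0; 0 ≠ 1 — holds
x = 3: LHS = (2·3) mod 4 = 6 mod 4 = 2; 2 ≠ 1 — holds
The relation holds in every residue class, so the relation holds for every integer in [-1000, 1000].

(B) x = -1: LHS = |(-1) + 1| = |0| = 0; 0 ≠ 0 — FAILS

Only (B) has a counterexample.

Answer: B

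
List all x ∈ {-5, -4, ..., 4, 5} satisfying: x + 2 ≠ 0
Holds for: {-5, -4, -3, -1, 0, 1, 2, 3, 4, 5}
Fails for: {-2}

Answer: {-5, -4, -3, -1, 0, 1, 2, 3, 4, 5}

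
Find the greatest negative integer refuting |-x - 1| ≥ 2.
Testing negative integers from -1 downward:
x = -1: LHS = |-(-1) - 1| = |0| = 0; 0 ≥ 2 — FAILS  ← closest negative counterexample to 0

Answer: x = -1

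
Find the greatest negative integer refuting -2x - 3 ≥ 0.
Testing negative integers from -1 downward:
x = -1: LHS = -2·(-1) - 3 = -1; -1 ≥ 0 — FAILS  ← closest negative counterexample to 0

Answer: x = -1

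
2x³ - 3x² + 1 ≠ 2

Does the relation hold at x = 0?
x = 0: LHS = 2·0³ - 3·0² + 1 = 1; 1 ≠ 2 — holds

The relation is satisfied at x = 0.

Answer: Yes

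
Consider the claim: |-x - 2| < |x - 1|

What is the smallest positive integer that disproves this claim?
Testing positive integers:
x = 1: LHS = |-1 - 2| = |-3| = 3, RHS = |1 - 1| = |0| = 0; 3 < 0 — FAILS  ← smallest positive counterexample

Answer: x = 1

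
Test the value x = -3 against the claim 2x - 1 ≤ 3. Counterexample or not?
Substitute x = -3 into the relation:
x = -3: LHS = 2·(-3) - 1 = -7; -7 ≤ 3 — holds

The claim holds here, so x = -3 is not a counterexample. (A counterexample exists elsewhere, e.g. x = 3.)

Answer: No, x = -3 is not a counterexample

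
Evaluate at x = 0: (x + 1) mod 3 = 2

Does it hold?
x = 0: LHS = (0 + 1) mod 3 = 1 mod 3 = 1; 1 = 2 — FAILS

The relation fails at x = 0, so x = 0 is a counterexample.

Answer: No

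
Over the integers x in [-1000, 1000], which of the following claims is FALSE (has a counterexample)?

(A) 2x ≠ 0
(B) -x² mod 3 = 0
(A) x = 0: LHS = 2·0 = 0; 0 ≠ 0 — FAILS
(B) x = 1: LHS = (-1²) mod 3 = (-1) mod 3 = 2; 2 = 0 — FAILS

Answer: Both A and B are false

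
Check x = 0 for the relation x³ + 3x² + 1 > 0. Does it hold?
x = 0: LHS = 0³ + 3·0² + 1 = 1; 1 > 0 — holds

The relation is satisfied at x = 0.

Answer: Yes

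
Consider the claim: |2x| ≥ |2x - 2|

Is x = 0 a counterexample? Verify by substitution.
Substitute x = 0 into the relation:
x = 0: LHS = |2·0| = |0| = 0, RHS = |2·0 - 2| = |-2| = 2; 0 ≥ 2 — FAILS

Since the claim fails at x = 0, this value is a counterexample.

Answer: Yes, x = 0 is a counterexample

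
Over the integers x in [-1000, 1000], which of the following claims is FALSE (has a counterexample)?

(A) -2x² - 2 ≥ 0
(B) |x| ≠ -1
(A) x = 0: LHS = -2·0² - 2 = -2; -2 ≥ 0 — FAILS

(B) An absolute value is never negative, so the left side is ≥ 0 for every x, while the right side is -1. Tightest case in [-1000, 1000] is x = 0:
x = 0: LHS = |0| = 0; 0 ≠ -1 — holds
Hence LHS − RHS is never 0, i.e. the two sides are never equal, so the relation holds for every integer in [-1000, 1000].

Only (A) has a counterexample.

Answer: A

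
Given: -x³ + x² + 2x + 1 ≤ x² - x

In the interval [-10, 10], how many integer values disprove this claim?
Counterexamples in [-10, 10]: {-10, -9, -8, -7, -6, -5, -4, -3, -2, 0, 1}.

Counting them gives 11 values.

Answer: 11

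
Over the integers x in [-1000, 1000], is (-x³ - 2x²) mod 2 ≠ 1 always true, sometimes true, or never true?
Holds at x = 0: LHS = (-0³ - 2·0²) mod 2 = 0 mod 2 = 0; 0 ≠ 1 — holds
Fails at x = 1: LHS = (-1³ - 2·1²) mod 2 = (-3) mod 2 = 1; 1 ≠ 1 — FAILS
It is satisfied by some integers in the range but not all.

Answer: Sometimes true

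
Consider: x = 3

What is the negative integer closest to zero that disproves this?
Testing negative integers from -1 downward:
x = -1: -1 = 3 — FAILS  ← closest negative counterexample to 0

Answer: x = -1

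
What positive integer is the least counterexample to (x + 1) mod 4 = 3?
Testing positive integers:
x = 1: LHS = (1 + 1) mod 4 = 2 mod 4 = 2; 2 = 3 — FAILS  ← smallest positive counterexample

Answer: x = 1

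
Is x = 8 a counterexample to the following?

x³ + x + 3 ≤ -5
Substitute x = 8 into the relation:
x = 8: LHS = 8³ + 8 + 3 = 523; 523 ≤ -5 — FAILS

Since the claim fails at x = 8, this value is a counterexample.

Answer: Yes, x = 8 is a counterexample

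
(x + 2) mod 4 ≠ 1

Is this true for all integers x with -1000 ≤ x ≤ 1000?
The claim fails at x = -1:
x = -1: LHS = ((-1) + 2) mod 4 = 1 mod 4 = 1; 1 ≠ 1 — FAILS

Because a single integer refutes it, the statement is false.

Answer: False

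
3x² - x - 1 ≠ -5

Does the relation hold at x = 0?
x = 0: LHS = 3·0² - 0 - 1 = -1; -1 ≠ -5 — holds

The relation is satisfied at x = 0.

Answer: Yes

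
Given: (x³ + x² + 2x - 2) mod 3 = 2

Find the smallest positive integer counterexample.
Testing positive integers:
x = 1: LHS = (1³ + 1² + 2·1 - 2) mod 3 = 2 mod 3 = 2; 2 = 2 — holds
x = 2: LHS = (2³ + 2² + 2·2 - 2) mod 3 = 14 mod 3 = 2; 2 = 2 — holds
x = 3: LHS = (3³ + 3² + 2·3 - 2) mod 3 = 40 mod 3 = 1; 1 = 2 — FAILS  ← smallest positive counterexample

Answer: x = 3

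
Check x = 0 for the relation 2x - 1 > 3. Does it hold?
x = 0: LHS = 2·0 - 1 = -1; -1 > 3 — FAILS

The relation fails at x = 0, so x = 0 is a counterexample.

Answer: No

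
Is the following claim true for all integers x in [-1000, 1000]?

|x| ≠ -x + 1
Track d = LHS − RHS over the integers in [-1000, 1000]. Equality would need d = 0, but d changes sign only between consecutive integers, jumping over 0:
x = 0: LHS = |0| = 0, RHS = -0 + 1 = 1; 0 ≠ 1 — holds  (d = -1)
x = 1: LHS = |1| = 1, RHS = -1 + 1 = 0; 1 ≠ 0 — holds  (d = 1)
Away from these crossings d keeps a constant sign, and checking every integer in [-1000, 1000] confirms d ≠ 0 throughout. Hence the two sides are never equal, so the relation holds for every integer in [-1000, 1000].

No counterexample exists.

Answer: True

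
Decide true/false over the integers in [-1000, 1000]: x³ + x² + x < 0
The claim fails at x = 0:
x = 0: LHS = 0³ + 0² + 0 = 0; 0 < 0 — FAILS

Because a single integer refutes it, the statement is false.

Answer: False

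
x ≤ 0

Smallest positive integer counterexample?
Testing positive integers:
x = 1: 1 ≤ 0 — FAILS  ← smallest positive counterexample

Answer: x = 1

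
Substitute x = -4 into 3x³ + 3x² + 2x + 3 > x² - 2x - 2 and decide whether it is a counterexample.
Substitute x = -4 into the relation:
x = -4: LHS = 3·(-4)³ + 3·(-4)² + 2·(-4) + 3 = -149, RHS = (-4)² - 2·(-4) - 2 = 22; -149 > 22 — FAILS

Since the claim fails at x = -4, this value is a counterexample.

Answer: Yes, x = -4 is a counterexample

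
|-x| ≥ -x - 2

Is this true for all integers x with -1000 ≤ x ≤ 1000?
Over all integers in [-1000, 1000], LHS − RHS is smallest at x = 0, where it equals 2:
x = 0: LHS = |-0| = |0| = 0, RHS = -0 - 2 = -2; 0 ≥ -2 — holds
At the ends of the range:
x = -1000: LHS = |-(-1000)| = |1000| = 1000, RHS = -(-1000) - 2 = 998; 1000 ≥ 998 — holds
x = 1000: LHS = |-1000| = 1000, RHS = -1000 - 2 = -1002; 1000 ≥ -1002 — holds
Hence LHS − RHS is never negative, i.e. LHS ≥ RHS throughout, so the relation holds for every integer in [-1000, 1000].

No counterexample exists.

Answer: True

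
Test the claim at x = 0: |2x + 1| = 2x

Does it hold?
x = 0: LHS = |2·0 + 1| = |1| = 1, RHS = 2·0 = 0; 1 = 0 — FAILS

The relation fails at x = 0, so x = 0 is a counterexample.

Answer: No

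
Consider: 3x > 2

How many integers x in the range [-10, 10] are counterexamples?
Counterexamples in [-10, 10]: {-10, -9, -8, -7, -6, -5, -4, -3, -2, -1, 0}.

Counting them gives 11 values.

Answer: 11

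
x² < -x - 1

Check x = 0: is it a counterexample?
Substitute x = 0 into the relation:
x = 0: LHS = 0² = 0, RHS = -0 - 1 = -1; 0 < -1 — FAILS

Since the claim fails at x = 0, this value is a counterexample.

Answer: Yes, x = 0 is a counterexample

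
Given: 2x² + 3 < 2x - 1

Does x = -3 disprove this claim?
Substitute x = -3 into the relation:
x = -3: LHS = 2·(-3)² + 3 = 21, RHS = 2·(-3) - 1 = -7; 21 < -7 — FAILS

Since the claim fails at x = -3, this value is a counterexample.

Answer: Yes, x = -3 is a counterexample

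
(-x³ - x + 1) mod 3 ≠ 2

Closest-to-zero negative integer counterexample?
Testing negative integers from -1 downward:
x = -1: LHS = (-(-1)³ - (-1) + 1) mod 3 = 3 mod 3 = 0; 0 ≠ 2 — holds
x = -2: LHS = (-(-2)³ - (-2) + 1) mod 3 = 11 mod 3 = 2; 2 ≠ 2 — FAILS  ← closest negative counterexample to 0

Answer: x = -2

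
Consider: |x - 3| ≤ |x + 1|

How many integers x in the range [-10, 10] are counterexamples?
Counterexamples in [-10, 10]: {-10, -9, -8, -7, -6, -5, -4, -3, -2, -1, 0}.

Counting them gives 11 values.

Answer: 11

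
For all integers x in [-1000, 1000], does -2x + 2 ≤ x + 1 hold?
The claim fails at x = 0:
x = 0: LHS = -2·0 + 2 = 2, RHS = 0 + 1 = 1; 2 ≤ 1 — FAILS

Because a single integer refutes it, the statement is false.

Answer: False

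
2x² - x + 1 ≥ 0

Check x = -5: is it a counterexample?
Substitute x = -5 into the relation:
x = -5: LHS = 2·(-5)² - (-5) + 1 = 56; 56 ≥ 0 — holds

The relation holds at x = -5, so it is not a counterexample.

Answer: No, x = -5 is not a counterexample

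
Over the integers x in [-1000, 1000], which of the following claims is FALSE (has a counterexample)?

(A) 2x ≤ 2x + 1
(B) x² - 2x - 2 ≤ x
(A) Over all integers in [-1000, 1000], LHS − RHS is largest at x = 0, where it equals -1:
x = 0: LHS = 2·0 = 0, RHS = 2·0 + 1 = 1; 0 ≤ 1 — holds
At the ends of the range:
x = -1000: LHS = 2·(-1000) = -2000, RHS = 2·(-1000) + 1 = -1999; -2000 ≤ -1999 — holds
x = 1000: LHS = 2·1000 = 2000, RHS = 2·1000 + 1 = 2001; 2000 ≤ 2001 — holds
Hence LHS − RHS is never positive, i.e. LHS ≤ RHS throughout, so the relation holds for every integer in [-1000, 1000].

(B) x = -1: LHS = (-1)² - 2·(-1) - 2 = 1; 1 ≤ -1 — FAILS

Only (B) has a counterexample.

Answer: B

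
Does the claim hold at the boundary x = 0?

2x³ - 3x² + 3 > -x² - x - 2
x = 0: LHS = 2·0³ - 3·0² + 3 = 3, RHS = -0² - 0 - 2 = -2; 3 > -2 — holds

The relation is satisfied at x = 0.

Answer: Yes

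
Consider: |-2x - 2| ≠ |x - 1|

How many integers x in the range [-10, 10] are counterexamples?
Counterexamples in [-10, 10]: {-3}.

Counting them gives 1 values.

Answer: 1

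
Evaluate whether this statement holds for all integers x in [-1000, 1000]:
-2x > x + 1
The claim fails at x = 0:
x = 0: LHS = -2·0 = 0, RHS = 0 + 1 = 1; 0 > 1 — FAILS

Because a single integer refutes it, the statement is false.

Answer: False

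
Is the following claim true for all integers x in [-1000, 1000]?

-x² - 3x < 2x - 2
The claim fails at x = 0:
x = 0: LHS = -0² - 3·0 = 0, RHS = 2·0 - 2 = -2; 0 < -2 — FAILS

Because a single integer refutes it, the statement is false.

Answer: False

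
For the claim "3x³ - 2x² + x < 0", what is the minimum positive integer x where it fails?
Testing positive integers:
x = 1: LHS = 3·1³ - 2·1² + 1 = 2; 2 < 0 — FAILS  ← smallest positive counterexample

Answer: x = 1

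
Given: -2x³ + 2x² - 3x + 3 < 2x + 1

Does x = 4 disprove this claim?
Substitute x = 4 into the relation:
x = 4: LHS = -2·4³ + 2·4² - 3·4 + 3 = -105, RHS = 2·4 + 1 = 9; -105 < 9 — holds

The claim holds here, so x = 4 is not a counterexample. (A counterexample exists elsewhere, e.g. x = 0.)

Answer: No, x = 4 is not a counterexample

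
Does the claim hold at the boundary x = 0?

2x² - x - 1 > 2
x = 0: LHS = 2·0² - 0 - 1 = -1; -1 > 2 — FAILS

The relation fails at x = 0, so x = 0 is a counterexample.

Answer: No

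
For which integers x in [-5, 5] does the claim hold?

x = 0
Holds for: {0}
Fails for: {-5, -4, -3, -2, -1, 1, 2, 3, 4, 5}

Answer: {0}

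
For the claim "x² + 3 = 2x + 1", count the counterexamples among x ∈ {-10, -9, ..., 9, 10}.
Counterexamples in [-10, 10]: {-10, -9, -8, -7, -6, -5, -4, -3, -2, -1, 0, 1, 2, 3, 4, 5, 6, 7, 8, 9, 10}.

Counting them gives 21 values.

Answer: 21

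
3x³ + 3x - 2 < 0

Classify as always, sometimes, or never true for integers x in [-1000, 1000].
Holds at x = 0: LHS = 3·0³ + 3·0 - 2 = -2; -2 < 0 — holds
Fails at x = 1: LHS = 3·1³ + 3·1 - 2 = 4; 4 < 0 — FAILS
It is satisfied by some integers in the range but not all.

Answer: Sometimes true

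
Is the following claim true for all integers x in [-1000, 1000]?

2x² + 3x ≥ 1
The claim fails at x = 0:
x = 0: LHS = 2·0² + 3·0 = 0; 0 ≥ 1 — FAILS

Because a single integer refutes it, the statement is false.

Answer: False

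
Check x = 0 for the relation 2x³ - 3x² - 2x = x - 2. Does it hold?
x = 0: LHS = 2·0³ - 3·0² - 2·0 = 0, RHS = 0 - 2 = -2; 0 = -2 — FAILS

The relation fails at x = 0, so x = 0 is a counterexample.

Answer: No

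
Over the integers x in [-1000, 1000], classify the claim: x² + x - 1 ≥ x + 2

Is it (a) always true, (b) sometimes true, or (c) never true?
Holds at x = 2: LHS = 2² + 2 - 1 = 5, RHS = 2 + 2 = 4; 5 ≥ 4 — holds
Fails at x = 0: LHS = 0² + 0 - 1 = -1, RHS = 0 + 2 = 2; -1 ≥ 2 — FAILS
It is satisfied by some integers in the range but not all.

Answer: Sometimes true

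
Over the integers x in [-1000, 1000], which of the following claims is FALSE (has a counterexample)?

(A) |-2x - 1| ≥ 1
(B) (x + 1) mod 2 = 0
(A) Over all integers in [-1000, 1000], LHS − RHS is smallest at x = 0, where it equals 0:
x = 0: LHS = |-2·0 - 1| = |-1| = 1; 1 ≥ 1 — holds
At the ends of the range:
x = -1000: LHS = |-2·(-1000) - 1| = |1999| = 1999; 1999 ≥ 1 — holds
x = 1000: LHS = |-2·1000 - 1| = |-2001| = 2001; 2001 ≥ 1 — holds
Hence LHS − RHS is never negative, i.e. LHS ≥ RHS throughout, so the relation holds for every integer in [-1000, 1000].

(B) x = 0: LHS = (0 + 1) mod 2 = 1 mod 2 = 1; 1 = 0 — FAILS

Only (B) has a counterexample.

Answer: B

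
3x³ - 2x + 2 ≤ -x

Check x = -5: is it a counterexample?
Substitute x = -5 into the relation:
x = -5: LHS = 3·(-5)³ - 2·(-5) + 2 = -363, RHS = -(-5) = 5; -363 ≤ 5 — holds

The claim holds here, so x = -5 is not a counterexample. (A counterexample exists elsewhere, e.g. x = 0.)

Answer: No, x = -5 is not a counterexample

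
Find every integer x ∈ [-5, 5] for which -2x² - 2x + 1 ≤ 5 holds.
Over all integers in [-5, 5], LHS − RHS is largest at x = 0, where it equals -4:
x = 0: LHS = -2·0² - 2·0 + 1 = 1; 1 ≤ 5 — holds
At the ends of the range:
x = -5: LHS = -2·(-5)² - 2·(-5) + 1 = -39; -39 ≤ 5 — holds
x = 5: LHS = -2·5² - 2·5 + 1 = -59; -59 ≤ 5 — holds
Hence LHS − RHS is never positive, i.e. LHS ≤ RHS throughout, so the relation holds for every integer in [-5, 5].

Answer: All integers in [-5, 5]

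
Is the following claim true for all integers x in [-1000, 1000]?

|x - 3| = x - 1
The claim fails at x = 0:
x = 0: LHS = |0 - 3| = |-3| = 3, RHS = 0 - 1 = -1; 3 = -1 — FAILS

Because a single integer refutes it, the statement is false.

Answer: False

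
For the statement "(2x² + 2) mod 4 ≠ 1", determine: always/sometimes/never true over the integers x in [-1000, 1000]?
For a polynomial with integer coefficients, its value mod 4 depends only on x mod 4, so it suffices to check one representative of each residue class, x = 0, 1, 2, 3:
x = 0: LHS = (2·0² + 2) mod 4 = 2 mod 4 = 2; 2 ≠ 1 — holds
x = 1: LHS = (2·1² + 2) mod 4 = 4 mod 4 = 0; 0 ≠ 1 — holds
x = 2: LHS = (2·2² + 2) mod 4 = 10 mod 4 = 2; 2 ≠ 1 — holds
x = 3: LHS = (2·3² + 2) mod 4 = 20 mod 4 = 0; 0 ≠ 1 — holds
The relation holds in every residue class, so the relation holds for every integer in [-1000, 1000].

No counterexample exists.

Answer: Always true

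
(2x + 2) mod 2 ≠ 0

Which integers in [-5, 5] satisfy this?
For a polynomial with integer coefficients, its value mod 2 depends only on x mod 2, so it suffices to check one representative of each residue class, x = 0, 1:
x = 0: LHS = (2·0 + 2) mod 2 = 2 mod 2 = 0; 0 ≠ 0 — FAILS
x = 1: LHS = (2·1 + 2) mod 2 = 4 mod 2 = 0; 0 ≠ 0 — FAILS
The relation fails in every residue class, so the claimed relation (≠) fails for every integer in [-5, 5].

Answer: None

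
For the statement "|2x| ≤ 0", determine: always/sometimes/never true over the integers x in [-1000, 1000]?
Holds at x = 0: LHS = |2·0| = |0| = 0; 0 ≤ 0 — holds
Fails at x = 1: LHS = |2·1| = |2| = 2; 2 ≤ 0 — FAILS
It is satisfied by some integers in the range but not all.

Answer: Sometimes true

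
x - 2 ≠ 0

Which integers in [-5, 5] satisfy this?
Holds for: {-5, -4, -3, -2, -1, 0, 1, 3, 4, 5}
Fails for: {2}

Answer: {-5, -4, -3, -2, -1, 0, 1, 3, 4, 5}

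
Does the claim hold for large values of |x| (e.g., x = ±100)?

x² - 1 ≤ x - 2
x = 100: LHS = 100² - 1 = 9999, RHS = 100 - 2 = 98; 9999 ≤ 98 — FAILS
x = -100: LHS = (-100)² - 1 = 9999, RHS = (-100) - 2 = -102; 9999 ≤ -102 — FAILS

Answer: No, fails for both x = 100 and x = -100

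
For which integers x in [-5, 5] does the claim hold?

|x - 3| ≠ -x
Over all integers in [-5, 5], LHS − RHS is always positive; it is smallest at x = 0, where it equals 3:
x = 0: LHS = |0 - 3| = |-3| = 3, RHS = -0 = 0; 3 ≠ 0 — holds
At the ends of the range:
x = -5: LHS = |(-5) - 3| = |-8| = 8, RHS = -(-5) = 5; 8 ≠ 5 — holds
x = 5: LHS = |5 - 3| = |2| = 2; 2 ≠ -5 — holds
Hence LHS − RHS is never 0, i.e. the two sides are never equal, so the relation holds for every integer in [-5, 5].

Answer: All integers in [-5, 5]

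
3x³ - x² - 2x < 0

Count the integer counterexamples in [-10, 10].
Counterexamples in [-10, 10]: {0, 1, 2, 3, 4, 5, 6, 7, 8, 9, 10}.

Counting them gives 11 values.

Answer: 11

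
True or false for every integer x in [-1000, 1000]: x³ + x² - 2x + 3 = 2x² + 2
The claim fails at x = 0:
x = 0: LHS = 0³ + 0² - 2·0 + 3 = 3, RHS = 2·0² + 2 = 2; 3 = 2 — FAILS

Because a single integer refutes it, the statement is false.

Answer: False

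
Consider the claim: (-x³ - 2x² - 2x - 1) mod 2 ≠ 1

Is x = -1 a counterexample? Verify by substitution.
Substitute x = -1 into the relation:
x = -1: LHS = (-(-1)³ - 2·(-1)² - 2·(-1) - 1) mod 2 = 0 mod 2 = 0; 0 ≠ 1 — holds

The claim holds here, so x = -1 is not a counterexample. (A counterexample exists elsewhere, e.g. x = 0.)

Answer: No, x = -1 is not a counterexample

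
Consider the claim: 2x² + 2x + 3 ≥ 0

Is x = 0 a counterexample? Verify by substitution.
Substitute x = 0 into the relation:
x = 0: LHS = 2·0² + 2·0 + 3 = 3; 3 ≥ 0 — holds

The relation holds at x = 0, so it is not a counterexample.

Answer: No, x = 0 is not a counterexample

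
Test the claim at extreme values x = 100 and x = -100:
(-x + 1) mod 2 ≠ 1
x = 100: LHS = (-100 + 1) mod 2 = (-99) mod 2 = 1; 1 ≠ 1 — FAILS
x = -100: LHS = (-(-100) + 1) mod 2 = 101 mod 2 = 1; 1 ≠ 1 — FAILS

Answer: No, fails for both x = 100 and x = -100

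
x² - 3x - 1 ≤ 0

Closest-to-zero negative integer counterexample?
Testing negative integers from -1 downward:
x = -1: LHS = (-1)² - 3·(-1) - 1 = 3; 3 ≤ 0 — FAILS  ← closest negative counterexample to 0

Answer: x = -1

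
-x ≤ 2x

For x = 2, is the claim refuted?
Substitute x = 2 into the relation:
x = 2: RHS = 2·2 = 4; -2 ≤ 4 — holds

The claim holds here, so x = 2 is not a counterexample. (A counterexample exists elsewhere, e.g. x = -1.)

Answer: No, x = 2 is not a counterexample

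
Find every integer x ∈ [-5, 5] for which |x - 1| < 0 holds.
An absolute value is never negative, so the left side is ≥ 0 for every x, while the right side is 0. Tightest case in [-5, 5] is x = 1:
x = 1: LHS = |1 - 1| = |0| = 0; 0 < 0 — FAILS
Hence LHS − RHS is never negative, i.e. LHS ≥ RHS throughout, so the claimed relation (<) fails for every integer in [-5, 5].

Answer: None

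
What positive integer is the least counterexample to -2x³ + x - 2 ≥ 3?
Testing positive integers:
x = 1: LHS = -2·1³ + 1 - 2 = -3; -3 ≥ 3 — FAILS  ← smallest positive counterexample

Answer: x = 1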